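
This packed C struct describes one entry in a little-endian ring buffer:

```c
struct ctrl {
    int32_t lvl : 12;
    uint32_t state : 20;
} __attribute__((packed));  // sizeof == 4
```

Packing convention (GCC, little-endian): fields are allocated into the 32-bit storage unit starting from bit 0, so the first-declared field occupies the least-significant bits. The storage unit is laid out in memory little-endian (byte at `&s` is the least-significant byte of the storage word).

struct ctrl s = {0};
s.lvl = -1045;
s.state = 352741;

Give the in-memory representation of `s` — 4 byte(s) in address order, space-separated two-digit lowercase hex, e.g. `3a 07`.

eb 5b 1e 56

lvl:12 = -1045 → 0xbeb << 0 → word 0x00000beb
state:20 = 352741 → 0x561e5 << 12 → word 0x561e5beb
word = 0x561e5beb → little-endian bytes:
  [0]=0xeb  [1]=0x5b  [2]=0x1e  [3]=0x56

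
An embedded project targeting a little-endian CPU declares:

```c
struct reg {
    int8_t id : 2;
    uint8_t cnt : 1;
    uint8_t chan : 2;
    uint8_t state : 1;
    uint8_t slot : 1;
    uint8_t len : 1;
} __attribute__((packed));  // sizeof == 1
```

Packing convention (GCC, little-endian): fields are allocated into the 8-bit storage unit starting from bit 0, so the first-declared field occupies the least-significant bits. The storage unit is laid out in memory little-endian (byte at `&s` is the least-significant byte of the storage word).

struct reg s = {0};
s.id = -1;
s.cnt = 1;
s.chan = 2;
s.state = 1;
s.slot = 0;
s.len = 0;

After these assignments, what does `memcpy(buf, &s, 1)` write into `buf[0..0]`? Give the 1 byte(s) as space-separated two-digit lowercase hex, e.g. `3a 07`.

[0+:2] id=-1 & 0x3 = 0x3; word=0x03
[2+:1] cnt=1 & 0x1 = 0x1; word=0x07
[3+:2] chan=2 & 0x3 = 0x2; word=0x17
[5+:1] state=1 & 0x1 = 0x1; word=0x37
[6+:1] slot=0 & 0x1 = 0x0; word=0x37
[7+:1] len=0 & 0x1 = 0x0; word=0x37
word = 0x37 → little-endian bytes:
  [0]=0x37

37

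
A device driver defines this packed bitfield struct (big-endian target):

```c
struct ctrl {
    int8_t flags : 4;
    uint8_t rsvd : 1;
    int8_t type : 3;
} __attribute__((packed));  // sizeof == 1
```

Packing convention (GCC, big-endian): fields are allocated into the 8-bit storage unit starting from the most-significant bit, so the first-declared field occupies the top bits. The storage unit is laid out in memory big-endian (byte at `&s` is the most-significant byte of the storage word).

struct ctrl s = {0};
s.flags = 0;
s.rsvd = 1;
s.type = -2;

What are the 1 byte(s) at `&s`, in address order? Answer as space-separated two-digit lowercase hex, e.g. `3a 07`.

0e

flags (4b) val=0 bits=0x0 at bit 4: 0x00
rsvd (1b) val=1 bits=0x1 at bit 3: 0x08
type (3b) val=-2 bits=0x6 at bit 0: 0x0e
word = 0x0e → big-endian bytes:
  [0]=0x0e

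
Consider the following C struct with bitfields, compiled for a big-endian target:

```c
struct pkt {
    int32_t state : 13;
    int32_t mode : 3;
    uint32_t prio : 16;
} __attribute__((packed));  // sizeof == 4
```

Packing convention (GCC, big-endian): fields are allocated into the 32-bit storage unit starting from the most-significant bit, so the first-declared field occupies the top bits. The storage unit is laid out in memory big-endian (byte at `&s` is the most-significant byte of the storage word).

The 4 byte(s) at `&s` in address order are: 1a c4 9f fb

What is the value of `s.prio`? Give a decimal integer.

[0]=0x1a [1]=0xc4 [2]=0x9f [3]=0xfb (big-endian) → word 0x1ac49ffb
state:13 @ bit 19 → (0x1ac49ffb>>19)&0x1fff = 0x358
mode:3 @ bit 16 → (0x1ac49ffb>>16)&0x7 = 0x4
prio:16 @ bit 0 → (0x1ac49ffb>>0)&0xffff = 0x9ffb  ←

40955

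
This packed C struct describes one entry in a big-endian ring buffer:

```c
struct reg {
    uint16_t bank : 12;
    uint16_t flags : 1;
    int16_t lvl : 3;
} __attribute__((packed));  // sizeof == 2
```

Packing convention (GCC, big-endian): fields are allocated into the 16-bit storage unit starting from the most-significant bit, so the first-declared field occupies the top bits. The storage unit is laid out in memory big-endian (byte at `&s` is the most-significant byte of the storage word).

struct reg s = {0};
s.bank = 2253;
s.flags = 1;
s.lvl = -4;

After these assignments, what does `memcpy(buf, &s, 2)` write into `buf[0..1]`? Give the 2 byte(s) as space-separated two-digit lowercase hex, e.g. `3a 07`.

bank:12 = 2253 → 0x8cd << 4 → word 0x8cd0
flags:1 = 1 → 0x1 << 3 → word 0x8cd8
lvl:3 = -4 → 0x4 << 0 → word 0x8cdc
word = 0x8cdc → big-endian bytes:
  [0]=0x8c  [1]=0xdc

8c dc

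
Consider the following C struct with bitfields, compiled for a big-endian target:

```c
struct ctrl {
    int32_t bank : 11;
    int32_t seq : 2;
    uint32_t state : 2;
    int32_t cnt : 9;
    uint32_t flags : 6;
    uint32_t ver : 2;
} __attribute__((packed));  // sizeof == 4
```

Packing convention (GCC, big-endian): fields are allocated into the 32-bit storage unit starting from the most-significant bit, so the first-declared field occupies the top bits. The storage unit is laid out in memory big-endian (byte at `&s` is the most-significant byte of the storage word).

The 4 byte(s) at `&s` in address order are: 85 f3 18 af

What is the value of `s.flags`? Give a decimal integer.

43

[0]=0x85 [1]=0xf3 [2]=0x18 [3]=0xaf (big-endian) → word 0x85f318af
bank:11 @ bit 21 → (0x85f318af>>21)&0x7ff = 0x42f
seq:2 @ bit 19 → (0x85f318af>>19)&0x3 = 0x2
state:2 @ bit 17 → (0x85f318af>>17)&0x3 = 0x1
cnt:9 @ bit 8 → (0x85f318af>>8)&0x1ff = 0x118
flags:6 @ bit 2 → (0x85f318af>>2)&0x3f = 0x2b  ←
ver:2 @ bit 0 → (0x85f318af>>0)&0x3 = 0x3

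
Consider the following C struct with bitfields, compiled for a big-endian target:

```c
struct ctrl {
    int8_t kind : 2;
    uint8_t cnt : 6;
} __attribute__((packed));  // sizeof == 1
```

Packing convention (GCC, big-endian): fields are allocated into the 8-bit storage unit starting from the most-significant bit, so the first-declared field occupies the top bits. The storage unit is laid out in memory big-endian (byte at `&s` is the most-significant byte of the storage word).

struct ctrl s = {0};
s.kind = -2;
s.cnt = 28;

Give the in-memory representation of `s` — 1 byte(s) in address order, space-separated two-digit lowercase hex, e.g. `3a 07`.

9c

[6+:2] kind=-2 & 0x3 = 0x2; word=0x80
[0+:6] cnt=28 & 0x3f = 0x1c; word=0x9c
word = 0x9c → big-endian bytes:
  [0]=0x9c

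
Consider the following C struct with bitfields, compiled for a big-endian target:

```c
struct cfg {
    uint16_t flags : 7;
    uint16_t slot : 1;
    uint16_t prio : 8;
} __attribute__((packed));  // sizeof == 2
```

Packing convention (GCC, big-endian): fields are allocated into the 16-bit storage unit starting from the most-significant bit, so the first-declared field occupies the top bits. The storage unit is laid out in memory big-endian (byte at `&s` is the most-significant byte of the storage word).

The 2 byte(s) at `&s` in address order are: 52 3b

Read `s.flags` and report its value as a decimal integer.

[0]=0x52 [1]=0x3b (big-endian) → word 0x523b
flags:7 @ bit 9 → (0x523b>>9)&0x7f = 0x29  ←
slot:1 @ bit 8 → (0x523b>>8)&0x1 = 0x0
prio:8 @ bit 0 → (0x523b>>0)&0xff = 0x3b

41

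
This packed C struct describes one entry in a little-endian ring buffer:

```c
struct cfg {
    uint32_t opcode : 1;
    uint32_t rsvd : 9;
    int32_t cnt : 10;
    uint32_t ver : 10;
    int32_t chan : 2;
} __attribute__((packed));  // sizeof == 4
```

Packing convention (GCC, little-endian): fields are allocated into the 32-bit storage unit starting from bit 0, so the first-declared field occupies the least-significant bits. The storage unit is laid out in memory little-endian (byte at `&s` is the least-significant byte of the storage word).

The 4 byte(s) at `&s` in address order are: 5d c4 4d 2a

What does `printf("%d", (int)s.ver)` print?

[0]=0x5d [1]=0xc4 [2]=0x4d [3]=0x2a (little-endian) → word 0x2a4dc45d
opcode [0+:1] = (word>>0) & 0x1 = 1
rsvd [1+:9] = (word>>1) & 0x1ff = 46
cnt [10+:10] = (word>>10) & 0x3ff = 881
ver [20+:10] = (word>>20) & 0x3ff = 676  ←
chan [30+:2] = (word>>30) & 0x3 = 0

676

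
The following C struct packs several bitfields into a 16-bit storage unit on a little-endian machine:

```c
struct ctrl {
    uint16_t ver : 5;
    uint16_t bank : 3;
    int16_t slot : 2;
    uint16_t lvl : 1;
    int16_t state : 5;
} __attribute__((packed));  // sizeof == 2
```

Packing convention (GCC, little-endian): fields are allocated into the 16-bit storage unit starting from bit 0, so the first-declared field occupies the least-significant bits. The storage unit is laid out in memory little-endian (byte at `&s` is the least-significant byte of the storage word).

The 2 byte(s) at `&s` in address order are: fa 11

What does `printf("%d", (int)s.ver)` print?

[0]=0xfa [1]=0x11 (little-endian) → word 0x11fa
ver [0+:5] = (word>>0) & 0x1f = 26  ←
bank [5+:3] = (word>>5) & 0x7 = 7
slot [8+:2] = (word>>8) & 0x3 = 1
lvl [10+:1] = (word>>10) & 0x1 = 0
state [11+:5] = (word>>11) & 0x1f = 2

26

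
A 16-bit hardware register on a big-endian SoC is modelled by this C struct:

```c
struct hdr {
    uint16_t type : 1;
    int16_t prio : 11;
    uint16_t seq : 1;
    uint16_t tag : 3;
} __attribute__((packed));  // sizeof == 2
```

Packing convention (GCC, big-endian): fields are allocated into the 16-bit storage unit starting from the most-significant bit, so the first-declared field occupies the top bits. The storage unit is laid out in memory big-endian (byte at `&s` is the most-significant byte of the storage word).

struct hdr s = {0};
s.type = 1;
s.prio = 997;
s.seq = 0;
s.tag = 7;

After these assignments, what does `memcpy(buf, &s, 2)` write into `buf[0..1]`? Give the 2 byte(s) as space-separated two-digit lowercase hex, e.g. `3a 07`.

be 57

[15+:1] type=1 & 0x1 = 0x1; word=0x8000
[4+:11] prio=997 & 0x7ff = 0x3e5; word=0xbe50
[3+:1] seq=0 & 0x1 = 0x0; word=0xbe50
[0+:3] tag=7 & 0x7 = 0x7; word=0xbe57
word = 0xbe57 → big-endian bytes:
  [0]=0xbe  [1]=0x57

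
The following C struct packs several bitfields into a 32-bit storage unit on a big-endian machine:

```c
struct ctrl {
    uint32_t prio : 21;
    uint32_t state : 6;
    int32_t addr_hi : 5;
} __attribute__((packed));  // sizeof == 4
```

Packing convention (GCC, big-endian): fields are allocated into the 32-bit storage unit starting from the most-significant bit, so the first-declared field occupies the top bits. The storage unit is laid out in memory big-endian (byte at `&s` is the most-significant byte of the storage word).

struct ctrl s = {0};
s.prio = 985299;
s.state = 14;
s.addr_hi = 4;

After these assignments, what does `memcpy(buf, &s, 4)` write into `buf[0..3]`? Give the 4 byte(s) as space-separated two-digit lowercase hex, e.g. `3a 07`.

78 46 99 c4

prio (21b) val=985299 bits=0xf08d3 at bit 11: 0x78469800
state (6b) val=14 bits=0xe at bit 5: 0x784699c0
addr_hi (5b) val=4 bits=0x4 at bit 0: 0x784699c4
word = 0x784699c4 → big-endian bytes:
  [0]=0x78  [1]=0x46  [2]=0x99  [3]=0xc4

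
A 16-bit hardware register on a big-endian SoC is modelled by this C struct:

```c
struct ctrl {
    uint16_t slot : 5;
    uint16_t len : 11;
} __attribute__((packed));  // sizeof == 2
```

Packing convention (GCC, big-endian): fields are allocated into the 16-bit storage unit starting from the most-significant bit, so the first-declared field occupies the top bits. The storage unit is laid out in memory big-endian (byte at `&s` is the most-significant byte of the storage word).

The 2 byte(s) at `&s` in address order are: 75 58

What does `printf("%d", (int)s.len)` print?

1368

[0]=0x75 [1]=0x58 (big-endian) → word 0x7558
slot [11+:5] = (word>>11) & 0x1f = 14
len [0+:11] = (word>>0) & 0x7ff = 1368  ←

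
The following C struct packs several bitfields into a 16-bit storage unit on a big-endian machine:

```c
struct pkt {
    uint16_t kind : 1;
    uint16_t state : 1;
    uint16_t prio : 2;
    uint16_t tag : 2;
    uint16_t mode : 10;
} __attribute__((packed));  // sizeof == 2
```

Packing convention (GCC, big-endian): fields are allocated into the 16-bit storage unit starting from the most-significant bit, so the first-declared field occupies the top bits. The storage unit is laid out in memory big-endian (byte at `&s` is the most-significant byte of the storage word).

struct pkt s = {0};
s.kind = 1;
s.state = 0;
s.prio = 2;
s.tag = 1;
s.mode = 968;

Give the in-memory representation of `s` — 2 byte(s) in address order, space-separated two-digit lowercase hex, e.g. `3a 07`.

a7 c8

[15+:1] kind=1 & 0x1 = 0x1; word=0x8000
[14+:1] state=0 & 0x1 = 0x0; word=0x8000
[12+:2] prio=2 & 0x3 = 0x2; word=0xa000
[10+:2] tag=1 & 0x3 = 0x1; word=0xa400
[0+:10] mode=968 & 0x3ff = 0x3c8; word=0xa7c8
word = 0xa7c8 → big-endian bytes:
  [0]=0xa7  [1]=0xc8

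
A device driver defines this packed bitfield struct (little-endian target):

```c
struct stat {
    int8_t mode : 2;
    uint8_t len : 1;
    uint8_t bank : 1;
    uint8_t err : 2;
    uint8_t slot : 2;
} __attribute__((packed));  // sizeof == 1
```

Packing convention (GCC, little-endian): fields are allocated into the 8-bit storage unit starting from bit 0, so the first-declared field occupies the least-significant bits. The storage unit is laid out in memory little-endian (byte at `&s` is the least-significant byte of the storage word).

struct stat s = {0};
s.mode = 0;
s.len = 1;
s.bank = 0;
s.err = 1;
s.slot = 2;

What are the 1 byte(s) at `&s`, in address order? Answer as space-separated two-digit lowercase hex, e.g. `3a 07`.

94

[0+:2] mode=0 & 0x3 = 0x0; word=0x00
[2+:1] len=1 & 0x1 = 0x1; word=0x04
[3+:1] bank=0 & 0x1 = 0x0; word=0x04
[4+:2] err=1 & 0x3 = 0x1; word=0x14
[6+:2] slot=2 & 0x3 = 0x2; word=0x94
word = 0x94 → little-endian bytes:
  [0]=0x94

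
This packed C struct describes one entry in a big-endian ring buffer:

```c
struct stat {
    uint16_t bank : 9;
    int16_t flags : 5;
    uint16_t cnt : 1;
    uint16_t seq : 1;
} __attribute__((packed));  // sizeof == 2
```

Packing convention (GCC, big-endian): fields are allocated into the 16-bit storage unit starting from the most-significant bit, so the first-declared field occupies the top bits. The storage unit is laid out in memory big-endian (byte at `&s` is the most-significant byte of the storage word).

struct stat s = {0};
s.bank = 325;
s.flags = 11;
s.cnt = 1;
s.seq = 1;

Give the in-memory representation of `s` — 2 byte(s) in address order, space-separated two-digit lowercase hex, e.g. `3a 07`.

bank:9 = 325 → 0x145 << 7 → word 0xa280
flags:5 = 11 → 0xb << 2 → word 0xa2ac
cnt:1 = 1 → 0x1 << 1 → word 0xa2ae
seq:1 = 1 → 0x1 << 0 → word 0xa2af
word = 0xa2af → big-endian bytes:
  [0]=0xa2  [1]=0xaf

a2 af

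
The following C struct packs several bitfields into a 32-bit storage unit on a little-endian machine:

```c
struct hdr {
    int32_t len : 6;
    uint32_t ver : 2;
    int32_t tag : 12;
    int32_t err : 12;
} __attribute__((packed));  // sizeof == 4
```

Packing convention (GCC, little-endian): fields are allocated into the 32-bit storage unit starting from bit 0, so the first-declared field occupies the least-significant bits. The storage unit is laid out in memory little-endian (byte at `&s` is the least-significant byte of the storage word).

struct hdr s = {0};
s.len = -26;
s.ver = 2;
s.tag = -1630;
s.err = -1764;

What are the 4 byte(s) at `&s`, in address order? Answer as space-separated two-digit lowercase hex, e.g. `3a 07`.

a6 a2 c9 91

[0+:6] len=-26 & 0x3f = 0x26; word=0x00000026
[6+:2] ver=2 & 0x3 = 0x2; word=0x000000a6
[8+:12] tag=-1630 & 0xfff = 0x9a2; word=0x0009a2a6
[20+:12] err=-1764 & 0xfff = 0x91c; word=0x91c9a2a6
word = 0x91c9a2a6 → little-endian bytes:
  [0]=0xa6  [1]=0xa2  [2]=0xc9  [3]=0x91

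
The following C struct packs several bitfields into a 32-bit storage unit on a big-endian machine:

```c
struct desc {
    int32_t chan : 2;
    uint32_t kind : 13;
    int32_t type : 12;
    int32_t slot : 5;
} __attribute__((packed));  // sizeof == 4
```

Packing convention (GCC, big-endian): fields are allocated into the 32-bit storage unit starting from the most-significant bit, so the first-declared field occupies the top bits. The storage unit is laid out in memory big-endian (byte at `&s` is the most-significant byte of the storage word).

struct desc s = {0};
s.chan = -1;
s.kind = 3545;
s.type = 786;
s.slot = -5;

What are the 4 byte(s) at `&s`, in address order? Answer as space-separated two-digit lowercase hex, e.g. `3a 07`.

db b2 62 5b

chan (2b) val=-1 bits=0x3 at bit 30: 0xc0000000
kind (13b) val=3545 bits=0xdd9 at bit 17: 0xdbb20000
type (12b) val=786 bits=0x312 at bit 5: 0xdbb26240
slot (5b) val=-5 bits=0x1b at bit 0: 0xdbb2625b
word = 0xdbb2625b → big-endian bytes:
  [0]=0xdb  [1]=0xb2  [2]=0x62  [3]=0x5b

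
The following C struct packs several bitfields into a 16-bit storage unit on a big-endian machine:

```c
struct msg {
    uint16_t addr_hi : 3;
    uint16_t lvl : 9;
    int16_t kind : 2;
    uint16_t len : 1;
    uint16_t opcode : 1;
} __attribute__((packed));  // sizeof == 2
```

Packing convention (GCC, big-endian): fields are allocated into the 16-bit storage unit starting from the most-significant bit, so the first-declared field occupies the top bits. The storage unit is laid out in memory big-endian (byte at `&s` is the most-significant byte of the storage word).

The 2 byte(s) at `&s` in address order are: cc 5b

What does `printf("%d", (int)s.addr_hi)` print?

6

[0]=0xcc [1]=0x5b (big-endian) → word 0xcc5b
addr_hi [13+:3] = (word>>13) & 0x7 = 6  ←
lvl [4+:9] = (word>>4) & 0x1ff = 197
kind [2+:2] = (word>>2) & 0x3 = 2
len [1+:1] = (word>>1) & 0x1 = 1
opcode [0+:1] = (word>>0) & 0x1 = 1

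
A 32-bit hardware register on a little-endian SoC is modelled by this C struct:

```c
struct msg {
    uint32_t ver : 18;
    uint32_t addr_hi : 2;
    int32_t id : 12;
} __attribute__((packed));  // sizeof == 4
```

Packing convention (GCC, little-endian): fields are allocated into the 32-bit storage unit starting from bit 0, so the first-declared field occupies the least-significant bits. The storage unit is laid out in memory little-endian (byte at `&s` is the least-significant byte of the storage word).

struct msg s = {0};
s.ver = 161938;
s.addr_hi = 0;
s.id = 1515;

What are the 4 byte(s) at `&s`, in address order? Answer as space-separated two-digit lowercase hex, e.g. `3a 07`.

[0+:18] ver=161938 & 0x3ffff = 0x27892; word=0x00027892
[18+:2] addr_hi=0 & 0x3 = 0x0; word=0x00027892
[20+:12] id=1515 & 0xfff = 0x5eb; word=0x5eb27892
word = 0x5eb27892 → little-endian bytes:
  [0]=0x92  [1]=0x78  [2]=0xb2  [3]=0x5e

92 78 b2 5e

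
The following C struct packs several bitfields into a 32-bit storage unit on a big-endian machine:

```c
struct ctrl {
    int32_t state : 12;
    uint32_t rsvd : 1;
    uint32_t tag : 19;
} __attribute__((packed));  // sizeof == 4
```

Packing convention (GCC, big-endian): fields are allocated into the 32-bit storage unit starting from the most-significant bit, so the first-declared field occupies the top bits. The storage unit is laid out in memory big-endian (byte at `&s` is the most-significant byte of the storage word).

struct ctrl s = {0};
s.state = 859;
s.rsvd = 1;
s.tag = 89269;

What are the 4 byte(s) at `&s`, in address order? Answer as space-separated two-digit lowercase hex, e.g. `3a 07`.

35 b9 5c b5

state (12b) val=859 bits=0x35b at bit 20: 0x35b00000
rsvd (1b) val=1 bits=0x1 at bit 19: 0x35b80000
tag (19b) val=89269 bits=0x15cb5 at bit 0: 0x35b95cb5
word = 0x35b95cb5 → big-endian bytes:
  [0]=0x35  [1]=0xb9  [2]=0x5c  [3]=0xb5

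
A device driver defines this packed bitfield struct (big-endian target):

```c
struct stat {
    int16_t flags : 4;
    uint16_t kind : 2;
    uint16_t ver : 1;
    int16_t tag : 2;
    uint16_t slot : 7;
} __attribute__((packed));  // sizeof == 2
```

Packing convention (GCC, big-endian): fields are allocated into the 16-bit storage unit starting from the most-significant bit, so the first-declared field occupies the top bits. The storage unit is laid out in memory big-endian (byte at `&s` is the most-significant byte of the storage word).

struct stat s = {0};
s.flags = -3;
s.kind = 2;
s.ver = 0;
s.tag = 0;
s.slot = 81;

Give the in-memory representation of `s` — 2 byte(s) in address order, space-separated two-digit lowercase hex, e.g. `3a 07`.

flags:4 = -3 → 0xd << 12 → word 0xd000
kind:2 = 2 → 0x2 << 10 → word 0xd800
ver:1 = 0 → 0x0 << 9 → word 0xd800
tag:2 = 0 → 0x0 << 7 → word 0xd800
slot:7 = 81 → 0x51 << 0 → word 0xd851
word = 0xd851 → big-endian bytes:
  [0]=0xd8  [1]=0x51

d8 51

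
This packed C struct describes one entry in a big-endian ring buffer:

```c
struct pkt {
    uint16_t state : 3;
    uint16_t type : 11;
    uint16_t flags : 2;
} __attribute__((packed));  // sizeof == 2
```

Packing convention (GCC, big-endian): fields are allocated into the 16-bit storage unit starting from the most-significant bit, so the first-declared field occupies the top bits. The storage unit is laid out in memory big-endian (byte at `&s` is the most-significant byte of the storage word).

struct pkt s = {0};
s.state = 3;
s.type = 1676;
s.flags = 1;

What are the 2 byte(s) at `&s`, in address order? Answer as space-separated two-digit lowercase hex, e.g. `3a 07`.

7a 31

[13+:3] state=3 & 0x7 = 0x3; word=0x6000
[2+:11] type=1676 & 0x7ff = 0x68c; word=0x7a30
[0+:2] flags=1 & 0x3 = 0x1; word=0x7a31
word = 0x7a31 → big-endian bytes:
  [0]=0x7a  [1]=0x31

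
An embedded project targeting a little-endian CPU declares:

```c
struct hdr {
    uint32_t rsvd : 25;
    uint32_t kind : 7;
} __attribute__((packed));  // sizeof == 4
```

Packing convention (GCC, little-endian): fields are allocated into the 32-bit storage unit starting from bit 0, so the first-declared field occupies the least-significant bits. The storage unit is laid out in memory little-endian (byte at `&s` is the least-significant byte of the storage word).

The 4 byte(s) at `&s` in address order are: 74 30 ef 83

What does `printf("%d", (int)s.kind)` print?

65

[0]=0x74 [1]=0x30 [2]=0xef [3]=0x83 (little-endian) → word 0x83ef3074
rsvd [0+:25] = (word>>0) & 0x1ffffff = 32452724
kind [25+:7] = (word>>25) & 0x7f = 65  ←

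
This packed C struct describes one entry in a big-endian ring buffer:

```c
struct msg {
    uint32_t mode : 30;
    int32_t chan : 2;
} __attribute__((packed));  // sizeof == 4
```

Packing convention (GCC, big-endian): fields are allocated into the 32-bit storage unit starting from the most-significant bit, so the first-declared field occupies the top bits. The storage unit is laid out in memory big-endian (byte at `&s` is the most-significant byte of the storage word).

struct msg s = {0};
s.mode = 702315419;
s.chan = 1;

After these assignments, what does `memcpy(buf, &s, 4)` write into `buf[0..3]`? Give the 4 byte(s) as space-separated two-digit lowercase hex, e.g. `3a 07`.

mode:30 = 702315419 → 0x29dc7b9b << 2 → word 0xa771ee6c
chan:2 = 1 → 0x1 << 0 → word 0xa771ee6d
word = 0xa771ee6d → big-endian bytes:
  [0]=0xa7  [1]=0x71  [2]=0xee  [3]=0x6d

a7 71 ee 6d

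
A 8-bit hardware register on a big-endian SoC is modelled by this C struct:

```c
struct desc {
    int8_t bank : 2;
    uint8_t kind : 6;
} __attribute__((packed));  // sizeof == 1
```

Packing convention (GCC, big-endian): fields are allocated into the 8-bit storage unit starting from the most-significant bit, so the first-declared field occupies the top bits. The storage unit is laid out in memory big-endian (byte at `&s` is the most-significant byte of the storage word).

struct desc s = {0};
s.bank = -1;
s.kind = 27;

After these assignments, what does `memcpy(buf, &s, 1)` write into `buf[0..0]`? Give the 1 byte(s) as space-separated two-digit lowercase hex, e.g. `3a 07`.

db

bank:2 = -1 → 0x3 << 6 → word 0xc0
kind:6 = 27 → 0x1b << 0 → word 0xdb
word = 0xdb → big-endian bytes:
  [0]=0xdb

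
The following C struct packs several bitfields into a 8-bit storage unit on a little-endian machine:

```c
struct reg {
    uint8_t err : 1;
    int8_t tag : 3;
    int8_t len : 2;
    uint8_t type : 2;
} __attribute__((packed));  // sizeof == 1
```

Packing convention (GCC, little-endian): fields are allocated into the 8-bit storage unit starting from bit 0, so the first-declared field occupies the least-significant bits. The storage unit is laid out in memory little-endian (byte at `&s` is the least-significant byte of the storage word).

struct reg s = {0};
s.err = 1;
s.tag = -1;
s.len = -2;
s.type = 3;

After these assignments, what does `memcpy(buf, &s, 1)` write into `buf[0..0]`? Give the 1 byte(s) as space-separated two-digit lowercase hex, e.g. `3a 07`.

[0+:1] err=1 & 0x1 = 0x1; word=0x01
[1+:3] tag=-1 & 0x7 = 0x7; word=0x0f
[4+:2] len=-2 & 0x3 = 0x2; word=0x2f
[6+:2] type=3 & 0x3 = 0x3; word=0xef
word = 0xef → little-endian bytes:
  [0]=0xef

ef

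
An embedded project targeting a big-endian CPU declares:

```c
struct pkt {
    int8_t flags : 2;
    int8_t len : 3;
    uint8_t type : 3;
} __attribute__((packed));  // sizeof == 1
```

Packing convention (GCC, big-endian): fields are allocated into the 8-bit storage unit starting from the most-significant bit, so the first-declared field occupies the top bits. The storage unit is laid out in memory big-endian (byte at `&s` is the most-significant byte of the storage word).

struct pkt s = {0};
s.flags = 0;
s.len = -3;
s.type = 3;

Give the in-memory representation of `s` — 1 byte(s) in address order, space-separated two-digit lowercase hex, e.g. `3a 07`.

[6+:2] flags=0 & 0x3 = 0x0; word=0x00
[3+:3] len=-3 & 0x7 = 0x5; word=0x28
[0+:3] type=3 & 0x7 = 0x3; word=0x2b
word = 0x2b → big-endian bytes:
  [0]=0x2b

2b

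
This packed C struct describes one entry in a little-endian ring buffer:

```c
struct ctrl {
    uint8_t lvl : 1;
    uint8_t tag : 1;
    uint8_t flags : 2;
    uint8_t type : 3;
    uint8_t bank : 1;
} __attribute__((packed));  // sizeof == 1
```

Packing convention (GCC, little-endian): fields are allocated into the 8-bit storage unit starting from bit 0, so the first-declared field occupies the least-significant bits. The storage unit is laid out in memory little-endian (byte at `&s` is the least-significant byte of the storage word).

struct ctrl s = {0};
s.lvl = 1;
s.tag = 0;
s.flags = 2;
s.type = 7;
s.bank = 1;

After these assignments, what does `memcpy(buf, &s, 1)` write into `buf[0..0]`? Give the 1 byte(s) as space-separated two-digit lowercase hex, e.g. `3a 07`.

f9

lvl:1 = 1 → 0x1 << 0 → word 0x01
tag:1 = 0 → 0x0 << 1 → word 0x01
flags:2 = 2 → 0x2 << 2 → word 0x09
type:3 = 7 → 0x7 << 4 → word 0x79
bank:1 = 1 → 0x1 << 7 → word 0xf9
word = 0xf9 → little-endian bytes:
  [0]=0xf9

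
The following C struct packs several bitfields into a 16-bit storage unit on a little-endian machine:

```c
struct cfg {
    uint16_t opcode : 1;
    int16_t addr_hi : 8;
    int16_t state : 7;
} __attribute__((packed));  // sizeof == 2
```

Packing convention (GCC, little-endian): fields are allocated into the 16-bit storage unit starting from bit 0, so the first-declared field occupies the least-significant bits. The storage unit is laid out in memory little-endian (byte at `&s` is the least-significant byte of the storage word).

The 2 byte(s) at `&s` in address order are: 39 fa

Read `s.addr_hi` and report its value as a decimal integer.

28

[0]=0x39 [1]=0xfa (little-endian) → word 0xfa39
opcode [0+:1] = (word>>0) & 0x1 = 1
addr_hi [1+:8] = (word>>1) & 0xff = 28  ←
state [9+:7] = (word>>9) & 0x7f = 125
addr_hi signed 8b, MSB=0: value = 28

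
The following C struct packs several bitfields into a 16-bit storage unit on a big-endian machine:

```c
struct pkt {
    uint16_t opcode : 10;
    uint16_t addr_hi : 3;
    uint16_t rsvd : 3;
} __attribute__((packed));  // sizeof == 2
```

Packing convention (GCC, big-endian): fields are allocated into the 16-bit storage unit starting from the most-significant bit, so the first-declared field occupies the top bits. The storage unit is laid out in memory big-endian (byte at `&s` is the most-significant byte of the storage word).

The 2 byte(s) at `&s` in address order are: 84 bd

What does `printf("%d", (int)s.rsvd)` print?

[0]=0x84 [1]=0xbd (big-endian) → word 0x84bd
opcode [6+:10] = (word>>6) & 0x3ff = 530
addr_hi [3+:3] = (word>>3) & 0x7 = 7
rsvd [0+:3] = (word>>0) & 0x7 = 5  ←

5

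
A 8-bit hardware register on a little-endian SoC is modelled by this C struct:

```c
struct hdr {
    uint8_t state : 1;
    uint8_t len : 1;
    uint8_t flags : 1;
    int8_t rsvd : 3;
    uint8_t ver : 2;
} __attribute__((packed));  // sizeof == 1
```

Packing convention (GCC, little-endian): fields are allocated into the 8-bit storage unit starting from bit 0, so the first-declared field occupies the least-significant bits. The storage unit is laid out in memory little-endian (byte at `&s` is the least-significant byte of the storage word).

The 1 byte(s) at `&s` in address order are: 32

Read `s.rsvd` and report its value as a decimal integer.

[0]=0x32 (little-endian) → word 0x32
state [0+:1] = (word>>0) & 0x1 = 0
len [1+:1] = (word>>1) & 0x1 = 1
flags [2+:1] = (word>>2) & 0x1 = 0
rsvd [3+:3] = (word>>3) & 0x7 = 6  ←
ver [6+:2] = (word>>6) & 0x3 = 0
rsvd signed 3b, MSB=1: 6 - 8 = -2

-2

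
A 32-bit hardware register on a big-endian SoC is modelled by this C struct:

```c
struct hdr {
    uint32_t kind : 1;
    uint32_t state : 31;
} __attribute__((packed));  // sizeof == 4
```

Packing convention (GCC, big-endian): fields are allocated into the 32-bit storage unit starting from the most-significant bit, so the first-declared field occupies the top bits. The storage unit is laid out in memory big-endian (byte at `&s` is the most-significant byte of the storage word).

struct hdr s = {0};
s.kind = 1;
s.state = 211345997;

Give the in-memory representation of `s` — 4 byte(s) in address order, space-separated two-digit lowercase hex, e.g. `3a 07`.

8c 98 e2 4d

kind (1b) val=1 bits=0x1 at bit 31: 0x80000000
state (31b) val=211345997 bits=0xc98e24d at bit 0: 0x8c98e24d
word = 0x8c98e24d → big-endian bytes:
  [0]=0x8c  [1]=0x98  [2]=0xe2  [3]=0x4d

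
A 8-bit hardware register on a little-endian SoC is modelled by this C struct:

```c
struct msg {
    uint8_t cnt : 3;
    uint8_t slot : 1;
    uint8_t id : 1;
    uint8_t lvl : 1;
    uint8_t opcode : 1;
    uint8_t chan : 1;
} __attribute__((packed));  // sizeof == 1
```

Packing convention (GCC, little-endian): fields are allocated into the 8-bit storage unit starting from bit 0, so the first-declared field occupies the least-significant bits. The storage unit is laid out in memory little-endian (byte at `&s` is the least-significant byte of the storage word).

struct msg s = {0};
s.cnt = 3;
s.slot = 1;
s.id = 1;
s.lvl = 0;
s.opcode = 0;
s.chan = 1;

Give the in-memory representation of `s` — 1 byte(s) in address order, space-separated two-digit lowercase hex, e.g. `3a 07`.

cnt:3 = 3 → 0x3 << 0 → word 0x03
slot:1 = 1 → 0x1 << 3 → word 0x0b
id:1 = 1 → 0x1 << 4 → word 0x1b
lvl:1 = 0 → 0x0 << 5 → word 0x1b
opcode:1 = 0 → 0x0 << 6 → word 0x1b
chan:1 = 1 → 0x1 << 7 → word 0x9b
word = 0x9b → little-endian bytes:
  [0]=0x9b

9b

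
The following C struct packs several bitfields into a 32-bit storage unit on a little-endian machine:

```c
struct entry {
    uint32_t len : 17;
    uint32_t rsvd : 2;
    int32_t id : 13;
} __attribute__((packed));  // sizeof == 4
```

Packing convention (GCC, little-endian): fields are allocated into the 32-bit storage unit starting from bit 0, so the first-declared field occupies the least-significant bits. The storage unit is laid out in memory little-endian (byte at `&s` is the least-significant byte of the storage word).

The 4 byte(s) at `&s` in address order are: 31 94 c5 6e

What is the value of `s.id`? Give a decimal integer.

3544

[0]=0x31 [1]=0x94 [2]=0xc5 [3]=0x6e (little-endian) → word 0x6ec59431
len:17 @ bit 0 → (0x6ec59431>>0)&0x1ffff = 0x19431
rsvd:2 @ bit 17 → (0x6ec59431>>17)&0x3 = 0x2
id:13 @ bit 19 → (0x6ec59431>>19)&0x1fff = 0xdd8  ←
id signed 13b, MSB=0: value = 3544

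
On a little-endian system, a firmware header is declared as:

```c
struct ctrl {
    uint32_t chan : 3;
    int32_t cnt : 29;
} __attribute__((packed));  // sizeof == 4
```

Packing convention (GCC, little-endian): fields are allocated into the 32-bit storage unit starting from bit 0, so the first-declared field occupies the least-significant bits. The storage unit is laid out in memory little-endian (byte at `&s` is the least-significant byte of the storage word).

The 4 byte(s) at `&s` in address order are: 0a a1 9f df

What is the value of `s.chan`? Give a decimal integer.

2

[0]=0x0a [1]=0xa1 [2]=0x9f [3]=0xdf (little-endian) → word 0xdf9fa10a
chan:3 @ bit 0 → (0xdf9fa10a>>0)&0x7 = 0x2  ←
cnt:29 @ bit 3 → (0xdf9fa10a>>3)&0x1fffffff = 0x1bf3f421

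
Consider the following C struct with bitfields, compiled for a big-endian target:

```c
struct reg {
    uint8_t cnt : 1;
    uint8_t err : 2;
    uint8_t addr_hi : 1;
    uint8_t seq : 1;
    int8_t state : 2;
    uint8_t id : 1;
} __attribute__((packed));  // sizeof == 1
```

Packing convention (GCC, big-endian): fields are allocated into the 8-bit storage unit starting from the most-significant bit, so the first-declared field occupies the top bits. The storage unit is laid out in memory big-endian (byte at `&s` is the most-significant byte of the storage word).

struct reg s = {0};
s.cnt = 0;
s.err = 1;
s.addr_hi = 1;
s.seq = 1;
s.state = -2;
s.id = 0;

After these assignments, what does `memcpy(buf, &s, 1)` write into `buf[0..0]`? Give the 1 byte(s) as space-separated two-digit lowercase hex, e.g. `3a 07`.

cnt:1 = 0 → 0x0 << 7 → word 0x00
err:2 = 1 → 0x1 << 5 → word 0x20
addr_hi:1 = 1 → 0x1 << 4 → word 0x30
seq:1 = 1 → 0x1 << 3 → word 0x38
state:2 = -2 → 0x2 << 1 → word 0x3c
id:1 = 0 → 0x0 << 0 → word 0x3c
word = 0x3c → big-endian bytes:
  [0]=0x3c

3c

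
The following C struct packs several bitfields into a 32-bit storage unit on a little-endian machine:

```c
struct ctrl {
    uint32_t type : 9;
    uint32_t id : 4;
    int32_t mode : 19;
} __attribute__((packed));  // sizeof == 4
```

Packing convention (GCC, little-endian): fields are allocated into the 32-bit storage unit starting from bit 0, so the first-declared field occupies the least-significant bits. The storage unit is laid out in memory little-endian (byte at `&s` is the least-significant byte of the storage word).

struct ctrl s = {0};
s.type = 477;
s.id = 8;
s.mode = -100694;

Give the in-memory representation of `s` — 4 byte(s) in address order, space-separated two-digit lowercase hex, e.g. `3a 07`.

dd 51 d5 ce

type (9b) val=477 bits=0x1dd at bit 0: 0x000001dd
id (4b) val=8 bits=0x8 at bit 9: 0x000011dd
mode (19b) val=-100694 bits=0x676aa at bit 13: 0xced551dd
word = 0xced551dd → little-endian bytes:
  [0]=0xdd  [1]=0x51  [2]=0xd5  [3]=0xce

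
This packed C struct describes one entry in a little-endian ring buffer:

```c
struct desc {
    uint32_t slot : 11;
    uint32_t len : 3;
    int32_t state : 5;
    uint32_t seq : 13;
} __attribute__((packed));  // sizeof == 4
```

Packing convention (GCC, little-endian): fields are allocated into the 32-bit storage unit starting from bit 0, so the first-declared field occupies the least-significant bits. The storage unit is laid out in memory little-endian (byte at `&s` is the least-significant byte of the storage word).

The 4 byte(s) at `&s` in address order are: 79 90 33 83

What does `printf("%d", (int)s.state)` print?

[0]=0x79 [1]=0x90 [2]=0x33 [3]=0x83 (little-endian) → word 0x83339079
slot [0+:11] = (word>>0) & 0x7ff = 121
len [11+:3] = (word>>11) & 0x7 = 2
state [14+:5] = (word>>14) & 0x1f = 14  ←
seq [19+:13] = (word>>19) & 0x1fff = 4198
state signed 5b, MSB=0: value = 14

14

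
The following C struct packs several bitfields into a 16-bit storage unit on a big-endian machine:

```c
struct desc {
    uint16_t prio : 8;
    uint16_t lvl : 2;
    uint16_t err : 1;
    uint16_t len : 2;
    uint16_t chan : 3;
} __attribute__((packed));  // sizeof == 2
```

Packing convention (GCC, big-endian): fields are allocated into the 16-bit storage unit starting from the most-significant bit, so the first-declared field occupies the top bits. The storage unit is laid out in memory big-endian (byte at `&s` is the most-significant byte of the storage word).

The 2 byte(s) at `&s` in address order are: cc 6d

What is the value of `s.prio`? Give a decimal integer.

[0]=0xcc [1]=0x6d (big-endian) → word 0xcc6d
prio [8+:8] = (word>>8) & 0xff = 204  ←
lvl [6+:2] = (word>>6) & 0x3 = 1
err [5+:1] = (word>>5) & 0x1 = 1
len [3+:2] = (word>>3) & 0x3 = 1
chan [0+:3] = (word>>0) & 0x7 = 5

204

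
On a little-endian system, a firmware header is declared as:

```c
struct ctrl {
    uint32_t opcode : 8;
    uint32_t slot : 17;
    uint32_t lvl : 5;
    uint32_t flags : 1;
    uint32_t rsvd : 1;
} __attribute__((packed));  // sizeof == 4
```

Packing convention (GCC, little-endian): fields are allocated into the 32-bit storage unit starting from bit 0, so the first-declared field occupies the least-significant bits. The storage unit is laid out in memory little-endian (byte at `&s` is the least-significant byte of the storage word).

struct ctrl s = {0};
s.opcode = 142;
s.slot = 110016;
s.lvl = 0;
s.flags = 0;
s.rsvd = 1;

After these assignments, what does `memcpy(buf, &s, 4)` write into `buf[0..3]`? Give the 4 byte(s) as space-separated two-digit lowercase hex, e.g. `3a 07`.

8e c0 ad 81

opcode (8b) val=142 bits=0x8e at bit 0: 0x0000008e
slot (17b) val=110016 bits=0x1adc0 at bit 8: 0x01adc08e
lvl (5b) val=0 bits=0x0 at bit 25: 0x01adc08e
flags (1b) val=0 bits=0x0 at bit 30: 0x01adc08e
rsvd (1b) val=1 bits=0x1 at bit 31: 0x81adc08e
word = 0x81adc08e → little-endian bytes:
  [0]=0x8e  [1]=0xc0  [2]=0xad  [3]=0x81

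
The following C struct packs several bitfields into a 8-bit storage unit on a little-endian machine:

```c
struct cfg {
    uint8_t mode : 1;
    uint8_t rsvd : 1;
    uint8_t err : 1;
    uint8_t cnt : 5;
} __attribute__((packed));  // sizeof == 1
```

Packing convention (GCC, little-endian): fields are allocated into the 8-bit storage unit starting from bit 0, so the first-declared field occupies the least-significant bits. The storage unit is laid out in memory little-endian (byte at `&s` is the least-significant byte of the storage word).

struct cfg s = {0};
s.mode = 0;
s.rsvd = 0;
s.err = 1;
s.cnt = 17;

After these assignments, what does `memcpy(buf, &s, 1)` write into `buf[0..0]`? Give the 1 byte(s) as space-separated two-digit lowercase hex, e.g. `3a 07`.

8c

mode:1 = 0 → 0x0 << 0 → word 0x00
rsvd:1 = 0 → 0x0 << 1 → word 0x00
err:1 = 1 → 0x1 << 2 → word 0x04
cnt:5 = 17 → 0x11 << 3 → word 0x8c
word = 0x8c → little-endian bytes:
  [0]=0x8c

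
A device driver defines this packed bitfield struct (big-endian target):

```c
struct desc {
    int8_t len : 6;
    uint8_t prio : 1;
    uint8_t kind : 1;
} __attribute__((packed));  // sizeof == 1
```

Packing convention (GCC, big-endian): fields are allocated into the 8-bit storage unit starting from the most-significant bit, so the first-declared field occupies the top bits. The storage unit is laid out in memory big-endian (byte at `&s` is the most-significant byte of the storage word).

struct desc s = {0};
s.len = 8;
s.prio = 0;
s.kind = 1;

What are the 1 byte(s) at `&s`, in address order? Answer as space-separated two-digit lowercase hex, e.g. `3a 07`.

21

len (6b) val=8 bits=0x8 at bit 2: 0x20
prio (1b) val=0 bits=0x0 at bit 1: 0x20
kind (1b) val=1 bits=0x1 at bit 0: 0x21
word = 0x21 → big-endian bytes:
  [0]=0x21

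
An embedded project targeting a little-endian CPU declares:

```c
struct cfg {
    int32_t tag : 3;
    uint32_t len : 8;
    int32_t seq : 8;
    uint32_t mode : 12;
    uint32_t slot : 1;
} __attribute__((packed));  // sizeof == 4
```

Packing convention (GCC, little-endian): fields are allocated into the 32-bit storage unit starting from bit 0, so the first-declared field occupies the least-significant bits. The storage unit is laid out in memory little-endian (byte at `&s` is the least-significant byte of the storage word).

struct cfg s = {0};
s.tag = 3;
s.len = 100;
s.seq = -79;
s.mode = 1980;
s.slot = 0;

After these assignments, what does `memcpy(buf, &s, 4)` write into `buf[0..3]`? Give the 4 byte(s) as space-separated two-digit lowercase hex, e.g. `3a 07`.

23 8b e5 3d

[0+:3] tag=3 & 0x7 = 0x3; word=0x00000003
[3+:8] len=100 & 0xff = 0x64; word=0x00000323
[11+:8] seq=-79 & 0xff = 0xb1; word=0x00058b23
[19+:12] mode=1980 & 0xfff = 0x7bc; word=0x3de58b23
[31+:1] slot=0 & 0x1 = 0x0; word=0x3de58b23
word = 0x3de58b23 → little-endian bytes:
  [0]=0x23  [1]=0x8b  [2]=0xe5  [3]=0x3d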